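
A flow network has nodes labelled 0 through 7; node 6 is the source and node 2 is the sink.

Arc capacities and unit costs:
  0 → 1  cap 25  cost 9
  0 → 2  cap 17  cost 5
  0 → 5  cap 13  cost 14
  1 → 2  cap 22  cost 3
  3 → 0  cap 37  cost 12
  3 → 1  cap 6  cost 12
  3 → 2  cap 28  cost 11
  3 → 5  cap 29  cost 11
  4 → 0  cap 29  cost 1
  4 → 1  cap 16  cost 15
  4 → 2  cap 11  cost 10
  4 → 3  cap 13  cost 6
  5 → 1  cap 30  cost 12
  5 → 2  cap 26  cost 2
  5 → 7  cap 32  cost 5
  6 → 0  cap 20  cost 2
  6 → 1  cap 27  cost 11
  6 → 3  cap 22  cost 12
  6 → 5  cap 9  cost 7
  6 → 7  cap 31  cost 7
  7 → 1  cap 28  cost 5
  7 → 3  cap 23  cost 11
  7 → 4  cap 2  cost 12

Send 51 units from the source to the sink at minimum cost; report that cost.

shortest-cost path #1: 6→0→2 push 17 @ unit cost 7 (adds 119)
shortest-cost path #2: 6→5→2 push 9 @ unit cost 9 (adds 81)
shortest-cost path #3: 6→1→2 push 22 @ unit cost 14 (adds 308)
shortest-cost path #4: 6→0→5→2 push 3 @ unit cost 18 (adds 54)
total cost = 562

Minimum cost for 51 units: 562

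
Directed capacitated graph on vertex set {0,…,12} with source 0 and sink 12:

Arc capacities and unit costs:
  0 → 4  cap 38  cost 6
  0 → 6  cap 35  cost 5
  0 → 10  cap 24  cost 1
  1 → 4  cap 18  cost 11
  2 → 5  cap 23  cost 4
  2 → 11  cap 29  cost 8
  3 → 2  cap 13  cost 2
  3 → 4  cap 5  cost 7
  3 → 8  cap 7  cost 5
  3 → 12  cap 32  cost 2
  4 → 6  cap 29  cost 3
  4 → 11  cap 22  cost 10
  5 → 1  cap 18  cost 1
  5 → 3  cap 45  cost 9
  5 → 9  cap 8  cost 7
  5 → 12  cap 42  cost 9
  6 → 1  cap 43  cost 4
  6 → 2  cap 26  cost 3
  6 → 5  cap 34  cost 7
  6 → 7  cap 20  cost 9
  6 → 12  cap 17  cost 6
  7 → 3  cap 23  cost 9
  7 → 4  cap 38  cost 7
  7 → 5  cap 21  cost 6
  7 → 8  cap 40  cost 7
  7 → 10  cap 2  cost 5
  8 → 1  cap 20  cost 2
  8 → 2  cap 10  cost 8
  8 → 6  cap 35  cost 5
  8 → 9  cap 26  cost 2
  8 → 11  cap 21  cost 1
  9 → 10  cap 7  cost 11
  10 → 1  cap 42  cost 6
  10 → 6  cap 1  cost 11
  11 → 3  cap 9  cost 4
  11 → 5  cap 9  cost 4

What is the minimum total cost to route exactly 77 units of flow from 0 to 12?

Minimum cost for 77 units: 1657

shortest-cost path #1: 0→6→12 push 17 @ unit cost 11 (adds 187)
shortest-cost path #2: 0→6→5→12 push 18 @ unit cost 21 (adds 378)
shortest-cost path #3: 0→4→11→3→12 push 9 @ unit cost 22 (adds 198)
shortest-cost path #4: 0→4→6→5→12 push 16 @ unit cost 25 (adds 400)
shortest-cost path #5: 0→4→6→2→5→12 push 8 @ unit cost 25 (adds 200)
shortest-cost path #6: 0→4→6→2→5→3→12 push 5 @ unit cost 27 (adds 135)
shortest-cost path #7: 0→10→6→2→5→3→12 push 1 @ unit cost 30 (adds 30)
shortest-cost path #8: 0→10→1→4→11→5→3→12 push 3 @ unit cost 43 (adds 129)
total cost = 1657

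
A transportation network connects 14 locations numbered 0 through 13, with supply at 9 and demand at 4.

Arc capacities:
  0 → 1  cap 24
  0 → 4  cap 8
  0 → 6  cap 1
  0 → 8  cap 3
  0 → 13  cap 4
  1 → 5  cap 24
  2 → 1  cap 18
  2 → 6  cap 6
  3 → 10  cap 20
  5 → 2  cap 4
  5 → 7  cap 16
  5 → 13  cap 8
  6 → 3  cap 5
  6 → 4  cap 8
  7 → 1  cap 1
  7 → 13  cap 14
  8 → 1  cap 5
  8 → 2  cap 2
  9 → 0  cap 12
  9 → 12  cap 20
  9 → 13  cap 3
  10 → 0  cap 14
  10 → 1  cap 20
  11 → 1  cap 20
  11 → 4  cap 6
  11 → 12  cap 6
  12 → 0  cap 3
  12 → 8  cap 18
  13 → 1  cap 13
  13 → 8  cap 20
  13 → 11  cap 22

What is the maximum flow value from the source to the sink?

Maximum flow value: 21

augment #1: 9→0→4 bottleneck 8, total now 8
augment #2: 9→0→6→4 bottleneck 1, total now 9
augment #3: 9→13→11→4 bottleneck 3, total now 12
augment #4: 9→0→13→11→4 bottleneck 3, total now 15
augment #5: 9→12→8→2→6→4 bottleneck 2, total now 17
augment #6: 9→12→0→1→5→2→6→4 bottleneck 3, total now 20
augment #7: 9→12→8→1→5→2→6→4 bottleneck 1, total now 21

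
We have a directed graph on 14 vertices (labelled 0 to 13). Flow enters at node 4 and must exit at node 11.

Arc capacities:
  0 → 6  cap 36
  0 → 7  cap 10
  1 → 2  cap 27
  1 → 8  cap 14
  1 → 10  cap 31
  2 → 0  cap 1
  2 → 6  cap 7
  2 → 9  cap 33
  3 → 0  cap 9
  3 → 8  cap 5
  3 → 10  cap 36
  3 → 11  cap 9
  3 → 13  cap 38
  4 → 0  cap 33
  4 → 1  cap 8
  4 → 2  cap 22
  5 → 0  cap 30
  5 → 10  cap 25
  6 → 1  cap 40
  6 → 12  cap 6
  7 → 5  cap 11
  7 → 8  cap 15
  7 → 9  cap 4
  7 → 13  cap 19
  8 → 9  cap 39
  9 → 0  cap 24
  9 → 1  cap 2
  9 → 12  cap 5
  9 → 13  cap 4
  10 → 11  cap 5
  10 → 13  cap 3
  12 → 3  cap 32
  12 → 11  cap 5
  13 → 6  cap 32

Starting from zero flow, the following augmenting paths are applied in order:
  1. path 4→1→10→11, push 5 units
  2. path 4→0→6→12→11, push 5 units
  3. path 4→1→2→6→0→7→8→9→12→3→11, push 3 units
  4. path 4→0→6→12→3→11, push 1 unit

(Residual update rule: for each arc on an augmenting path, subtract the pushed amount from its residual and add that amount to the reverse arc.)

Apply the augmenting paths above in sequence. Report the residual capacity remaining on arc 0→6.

after path 1 (4→1→10→11, push 5): res(0,6)=36
after path 2 (4→0→6→12→11, push 5): res(0,6)=31
after path 3 (4→1→2→6→0→7→8→9→12→3→11, push 3): res(0,6)=34
after path 4 (4→0→6→12→3→11, push 1): res(0,6)=33

Residual capacity of (0,6): 33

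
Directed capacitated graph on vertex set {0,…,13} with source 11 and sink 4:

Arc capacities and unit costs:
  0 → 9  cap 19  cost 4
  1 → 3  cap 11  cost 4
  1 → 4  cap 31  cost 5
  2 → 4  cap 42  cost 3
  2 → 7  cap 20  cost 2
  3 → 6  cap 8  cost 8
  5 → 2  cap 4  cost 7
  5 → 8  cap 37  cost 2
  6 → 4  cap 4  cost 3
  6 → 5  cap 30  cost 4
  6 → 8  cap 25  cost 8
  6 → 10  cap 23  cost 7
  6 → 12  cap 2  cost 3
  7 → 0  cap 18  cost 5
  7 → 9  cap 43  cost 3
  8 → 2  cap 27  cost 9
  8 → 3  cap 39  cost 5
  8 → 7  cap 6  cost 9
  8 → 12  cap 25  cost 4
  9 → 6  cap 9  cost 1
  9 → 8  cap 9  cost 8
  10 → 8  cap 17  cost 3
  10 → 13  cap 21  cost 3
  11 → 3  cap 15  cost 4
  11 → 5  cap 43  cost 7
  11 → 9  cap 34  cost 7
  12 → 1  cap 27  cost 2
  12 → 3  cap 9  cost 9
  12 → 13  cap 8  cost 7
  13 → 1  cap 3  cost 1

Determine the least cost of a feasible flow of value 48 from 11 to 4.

shortest-cost path #1: 11→9→6→4 push 4 @ unit cost 11 (adds 44)
shortest-cost path #2: 11→5→2→4 push 4 @ unit cost 17 (adds 68)
shortest-cost path #3: 11→9→6→12→1→4 push 2 @ unit cost 18 (adds 36)
shortest-cost path #4: 11→5→8→12→1→4 push 25 @ unit cost 20 (adds 500)
shortest-cost path #5: 11→5→8→2→4 push 12 @ unit cost 21 (adds 252)
shortest-cost path #6: 11→9→6→10→13→1→4 push 1 @ unit cost 24 (adds 24)
total cost = 924

Minimum cost for 48 units: 924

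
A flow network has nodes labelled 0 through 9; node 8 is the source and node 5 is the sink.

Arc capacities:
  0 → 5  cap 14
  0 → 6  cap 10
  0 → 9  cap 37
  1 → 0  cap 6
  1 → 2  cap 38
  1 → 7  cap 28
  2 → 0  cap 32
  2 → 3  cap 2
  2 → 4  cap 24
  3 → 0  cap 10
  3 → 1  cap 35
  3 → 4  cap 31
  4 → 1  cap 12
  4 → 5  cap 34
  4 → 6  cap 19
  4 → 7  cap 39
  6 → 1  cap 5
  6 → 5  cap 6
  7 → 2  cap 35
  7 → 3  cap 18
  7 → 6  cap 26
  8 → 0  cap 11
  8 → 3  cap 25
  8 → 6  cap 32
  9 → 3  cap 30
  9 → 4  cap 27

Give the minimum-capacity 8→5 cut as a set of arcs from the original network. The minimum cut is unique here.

augment #1: 8→0→5 push 11
augment #2: 8→6→5 push 6
augment #3: 8→3→0→5 push 3
augment #4: 8→3→4→5 push 22
augment #5: 8→6→1→2→4→5 push 5
max flow = 47; residual-reachable set from 8 gives S-side
cut edges (S→T): {(6,1), (6,5), (8,0), (8,3)} total cap 47

Min-cut arcs: {(6,1), (6,5), (8,0), (8,3)} (total capacity 47)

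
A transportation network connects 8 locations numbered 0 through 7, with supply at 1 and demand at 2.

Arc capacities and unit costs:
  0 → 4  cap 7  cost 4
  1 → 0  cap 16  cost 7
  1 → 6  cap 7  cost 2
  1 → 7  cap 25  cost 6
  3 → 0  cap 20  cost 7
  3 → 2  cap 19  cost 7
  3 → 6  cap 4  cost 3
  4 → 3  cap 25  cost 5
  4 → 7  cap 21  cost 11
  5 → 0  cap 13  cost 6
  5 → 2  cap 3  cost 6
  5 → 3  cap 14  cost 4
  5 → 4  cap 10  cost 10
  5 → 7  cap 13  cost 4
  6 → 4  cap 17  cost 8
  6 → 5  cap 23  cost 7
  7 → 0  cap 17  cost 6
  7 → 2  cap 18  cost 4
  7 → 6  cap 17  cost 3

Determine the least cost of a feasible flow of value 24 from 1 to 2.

shortest-cost path #1: 1→7→2 push 18 @ unit cost 10 (adds 180)
shortest-cost path #2: 1→6→5→2 push 3 @ unit cost 15 (adds 45)
shortest-cost path #3: 1→6→5→3→2 push 3 @ unit cost 20 (adds 60)
total cost = 285

Minimum cost for 24 units: 285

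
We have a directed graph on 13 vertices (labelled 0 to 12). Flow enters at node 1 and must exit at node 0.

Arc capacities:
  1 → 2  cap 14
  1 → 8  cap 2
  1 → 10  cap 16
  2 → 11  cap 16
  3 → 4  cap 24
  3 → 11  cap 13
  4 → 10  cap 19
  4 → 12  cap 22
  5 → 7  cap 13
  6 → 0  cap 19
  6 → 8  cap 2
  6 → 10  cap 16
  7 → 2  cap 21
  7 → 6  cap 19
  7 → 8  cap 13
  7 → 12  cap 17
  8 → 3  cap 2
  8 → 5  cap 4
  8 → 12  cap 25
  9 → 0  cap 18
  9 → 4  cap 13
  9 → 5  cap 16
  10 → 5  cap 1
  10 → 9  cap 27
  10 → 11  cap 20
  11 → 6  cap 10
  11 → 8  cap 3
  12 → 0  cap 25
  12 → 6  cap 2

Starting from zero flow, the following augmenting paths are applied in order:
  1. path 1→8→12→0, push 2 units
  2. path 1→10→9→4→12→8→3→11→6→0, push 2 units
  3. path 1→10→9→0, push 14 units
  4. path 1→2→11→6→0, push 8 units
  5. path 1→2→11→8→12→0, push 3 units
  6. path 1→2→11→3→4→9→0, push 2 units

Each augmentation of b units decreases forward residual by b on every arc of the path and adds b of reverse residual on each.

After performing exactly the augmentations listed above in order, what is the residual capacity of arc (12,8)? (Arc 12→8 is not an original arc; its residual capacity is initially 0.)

after path 1 (1→8→12→0, push 2): res(12,8)=2
after path 2 (1→10→9→4→12→8→3→11→6→0, push 2): res(12,8)=0
after path 3 (1→10→9→0, push 14): res(12,8)=0
after path 4 (1→2→11→6→0, push 8): res(12,8)=0
after path 5 (1→2→11→8→12→0, push 3): res(12,8)=3
after path 6 (1→2→11→3→4→9→0, push 2): res(12,8)=3

Residual capacity of (12,8): 3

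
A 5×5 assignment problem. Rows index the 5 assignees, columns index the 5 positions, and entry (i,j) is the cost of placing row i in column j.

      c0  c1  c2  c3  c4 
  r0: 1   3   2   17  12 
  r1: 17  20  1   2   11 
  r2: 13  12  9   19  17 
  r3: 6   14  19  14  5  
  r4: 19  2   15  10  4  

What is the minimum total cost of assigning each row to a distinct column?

Minimum assignment cost: 19

optimal assignment: row0→col0 (cost 1), row1→col3 (cost 2), row2→col2 (cost 9), row3→col4 (cost 5), row4→col1 (cost 2)
total = 1 + 2 + 9 + 5 + 2 = 19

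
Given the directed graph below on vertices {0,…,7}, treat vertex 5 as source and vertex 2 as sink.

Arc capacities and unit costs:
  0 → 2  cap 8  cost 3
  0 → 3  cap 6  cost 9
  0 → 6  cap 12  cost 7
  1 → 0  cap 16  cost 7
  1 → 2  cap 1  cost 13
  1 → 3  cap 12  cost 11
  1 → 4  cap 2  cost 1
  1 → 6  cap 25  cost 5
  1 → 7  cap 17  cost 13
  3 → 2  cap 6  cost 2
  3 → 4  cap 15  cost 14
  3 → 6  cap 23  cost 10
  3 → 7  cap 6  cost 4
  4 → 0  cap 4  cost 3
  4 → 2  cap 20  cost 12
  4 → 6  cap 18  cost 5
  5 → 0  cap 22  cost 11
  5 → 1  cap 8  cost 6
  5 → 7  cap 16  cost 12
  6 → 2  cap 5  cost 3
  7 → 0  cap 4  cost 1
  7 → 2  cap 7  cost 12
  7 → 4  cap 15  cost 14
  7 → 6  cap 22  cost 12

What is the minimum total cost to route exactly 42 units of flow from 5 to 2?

Minimum cost for 42 units: 1081

shortest-cost path #1: 5→1→4→0→2 push 2 @ unit cost 13 (adds 26)
shortest-cost path #2: 5→0→2 push 6 @ unit cost 14 (adds 84)
shortest-cost path #3: 5→1→6→2 push 5 @ unit cost 14 (adds 70)
shortest-cost path #4: 5→1→2 push 1 @ unit cost 19 (adds 19)
shortest-cost path #5: 5→0→4→2 push 2 @ unit cost 20 (adds 40)
shortest-cost path #6: 5→0→3→2 push 6 @ unit cost 22 (adds 132)
shortest-cost path #7: 5→7→2 push 7 @ unit cost 24 (adds 168)
shortest-cost path #8: 5→7→4→2 push 9 @ unit cost 38 (adds 342)
shortest-cost path #9: 5→0→6→1→3→4→2 push 4 @ unit cost 50 (adds 200)
total cost = 1081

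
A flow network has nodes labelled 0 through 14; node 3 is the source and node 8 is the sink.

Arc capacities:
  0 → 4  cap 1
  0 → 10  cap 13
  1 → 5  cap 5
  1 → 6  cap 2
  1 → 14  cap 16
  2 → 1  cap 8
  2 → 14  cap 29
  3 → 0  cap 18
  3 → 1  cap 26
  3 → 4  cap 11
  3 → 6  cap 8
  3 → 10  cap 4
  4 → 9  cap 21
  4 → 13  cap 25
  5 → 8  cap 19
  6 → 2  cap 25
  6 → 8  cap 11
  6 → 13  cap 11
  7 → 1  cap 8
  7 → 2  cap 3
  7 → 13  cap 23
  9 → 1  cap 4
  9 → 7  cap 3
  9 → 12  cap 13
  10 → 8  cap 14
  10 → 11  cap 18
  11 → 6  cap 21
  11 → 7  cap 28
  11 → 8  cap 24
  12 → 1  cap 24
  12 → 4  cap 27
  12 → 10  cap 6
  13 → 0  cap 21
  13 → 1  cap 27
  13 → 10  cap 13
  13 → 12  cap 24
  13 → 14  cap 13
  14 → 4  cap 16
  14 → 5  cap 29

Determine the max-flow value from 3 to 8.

Maximum flow value: 60

augment #1: 3→6→8 bottleneck 8, total now 8
augment #2: 3→10→8 bottleneck 4, total now 12
augment #3: 3→0→10→8 bottleneck 10, total now 22
augment #4: 3→1→5→8 bottleneck 5, total now 27
augment #5: 3→1→6→8 bottleneck 2, total now 29
augment #6: 3→0→10→11→8 bottleneck 3, total now 32
augment #7: 3→1→14→5→8 bottleneck 14, total now 46
augment #8: 3→4→13→10→11→8 bottleneck 11, total now 57
augment #9: 3→0→4→13→10→11→8 bottleneck 1, total now 58
augment #10: 3→1→14→4→13→10→11→8 bottleneck 1, total now 59
augment #11: 3→1→14→4→9→12→10→11→8 bottleneck 1, total now 60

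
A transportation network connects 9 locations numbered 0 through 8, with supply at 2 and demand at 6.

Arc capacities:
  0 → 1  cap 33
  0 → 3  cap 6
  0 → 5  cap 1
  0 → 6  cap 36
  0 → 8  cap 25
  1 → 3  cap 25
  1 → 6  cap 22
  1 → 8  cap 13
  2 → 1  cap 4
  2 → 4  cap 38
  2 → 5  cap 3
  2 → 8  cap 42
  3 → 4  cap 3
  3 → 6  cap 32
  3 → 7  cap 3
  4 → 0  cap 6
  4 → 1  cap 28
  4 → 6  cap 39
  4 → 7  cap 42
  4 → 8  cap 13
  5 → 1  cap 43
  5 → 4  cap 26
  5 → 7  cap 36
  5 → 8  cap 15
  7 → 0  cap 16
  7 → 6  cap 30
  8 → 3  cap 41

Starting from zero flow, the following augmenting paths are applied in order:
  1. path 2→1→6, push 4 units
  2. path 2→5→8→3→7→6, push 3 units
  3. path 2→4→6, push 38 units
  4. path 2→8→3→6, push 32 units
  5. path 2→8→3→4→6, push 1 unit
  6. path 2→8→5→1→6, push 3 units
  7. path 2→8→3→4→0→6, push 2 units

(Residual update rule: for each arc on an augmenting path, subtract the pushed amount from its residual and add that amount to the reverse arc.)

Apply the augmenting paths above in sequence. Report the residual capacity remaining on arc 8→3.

after path 1 (2→1→6, push 4): res(8,3)=41
after path 2 (2→5→8→3→7→6, push 3): res(8,3)=38
after path 3 (2→4→6, push 38): res(8,3)=38
after path 4 (2→8→3→6, push 32): res(8,3)=6
after path 5 (2→8→3→4→6, push 1): res(8,3)=5
after path 6 (2→8→5→1→6, push 3): res(8,3)=5
after path 7 (2→8→3→4→0→6, push 2): res(8,3)=3

Residual capacity of (8,3): 3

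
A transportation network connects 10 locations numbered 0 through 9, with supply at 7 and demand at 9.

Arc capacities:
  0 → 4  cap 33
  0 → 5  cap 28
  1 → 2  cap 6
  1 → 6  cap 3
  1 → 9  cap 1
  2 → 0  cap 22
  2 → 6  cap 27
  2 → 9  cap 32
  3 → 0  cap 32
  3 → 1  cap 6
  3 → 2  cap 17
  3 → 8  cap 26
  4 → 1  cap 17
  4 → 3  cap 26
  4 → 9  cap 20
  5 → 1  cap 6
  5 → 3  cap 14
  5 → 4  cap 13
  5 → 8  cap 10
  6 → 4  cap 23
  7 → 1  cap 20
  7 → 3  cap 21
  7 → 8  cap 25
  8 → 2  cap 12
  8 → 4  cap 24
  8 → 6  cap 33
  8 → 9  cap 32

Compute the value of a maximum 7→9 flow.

Maximum flow value: 56

augment #1: 7→1→9 bottleneck 1, total now 1
augment #2: 7→8→9 bottleneck 25, total now 26
augment #3: 7→1→2→9 bottleneck 6, total now 32
augment #4: 7→3→2→9 bottleneck 17, total now 49
augment #5: 7→3→8→9 bottleneck 4, total now 53
augment #6: 7→1→6→4→9 bottleneck 3, total now 56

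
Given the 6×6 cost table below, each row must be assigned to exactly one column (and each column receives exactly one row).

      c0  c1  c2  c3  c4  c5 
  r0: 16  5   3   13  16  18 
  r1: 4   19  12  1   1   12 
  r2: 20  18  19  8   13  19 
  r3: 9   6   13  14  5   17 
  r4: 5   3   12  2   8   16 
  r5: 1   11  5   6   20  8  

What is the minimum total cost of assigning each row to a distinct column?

one of 2 optimal assignments: row0→col2 (cost 3), row1→col0 (cost 4), row2→col3 (cost 8), row3→col4 (cost 5), row4→col1 (cost 3), row5→col5 (cost 8)
total = 3 + 4 + 8 + 5 + 3 + 8 = 31

Minimum assignment cost: 31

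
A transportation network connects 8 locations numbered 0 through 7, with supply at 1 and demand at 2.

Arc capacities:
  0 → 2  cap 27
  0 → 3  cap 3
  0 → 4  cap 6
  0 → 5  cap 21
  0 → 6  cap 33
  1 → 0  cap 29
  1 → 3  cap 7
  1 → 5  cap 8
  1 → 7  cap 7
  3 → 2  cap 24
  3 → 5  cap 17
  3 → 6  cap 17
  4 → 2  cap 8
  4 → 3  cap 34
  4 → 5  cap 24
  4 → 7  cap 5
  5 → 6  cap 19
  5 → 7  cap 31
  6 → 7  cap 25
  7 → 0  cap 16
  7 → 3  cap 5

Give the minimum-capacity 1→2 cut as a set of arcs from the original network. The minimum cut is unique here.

augment #1: 1→0→2 push 27
augment #2: 1→3→2 push 7
augment #3: 1→0→3→2 push 2
augment #4: 1→7→3→2 push 5
augment #5: 1→7→0→3→2 push 1
augment #6: 1→7→0→4→2 push 1
augment #7: 1→5→7→0→4→2 push 5
max flow = 48; residual-reachable set from 1 gives S-side
cut edges (S→T): {(0,2), (0,3), (0,4), (1,3), (7,3)} total cap 48

Min-cut arcs: {(0,2), (0,3), (0,4), (1,3), (7,3)} (total capacity 48)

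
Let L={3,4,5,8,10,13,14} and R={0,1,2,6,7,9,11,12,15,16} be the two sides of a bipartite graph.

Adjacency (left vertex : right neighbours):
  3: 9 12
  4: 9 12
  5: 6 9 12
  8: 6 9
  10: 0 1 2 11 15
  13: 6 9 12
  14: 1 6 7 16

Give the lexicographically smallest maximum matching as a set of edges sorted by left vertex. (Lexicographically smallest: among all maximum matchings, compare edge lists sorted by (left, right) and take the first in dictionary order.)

Lex-smallest maximum matching: {(3,9), (4,12), (5,6), (10,0), (14,1)}

|M| = 5 (so the lex-smallest maximum matching has 5 edges)
process left vertices in ascending order; for each, take the smallest-labelled available neighbour that still permits 5 edges overall, or leave it unmatched if none does
lex-smallest matching: {3-9, 4-12, 5-6, 10-0, 14-1}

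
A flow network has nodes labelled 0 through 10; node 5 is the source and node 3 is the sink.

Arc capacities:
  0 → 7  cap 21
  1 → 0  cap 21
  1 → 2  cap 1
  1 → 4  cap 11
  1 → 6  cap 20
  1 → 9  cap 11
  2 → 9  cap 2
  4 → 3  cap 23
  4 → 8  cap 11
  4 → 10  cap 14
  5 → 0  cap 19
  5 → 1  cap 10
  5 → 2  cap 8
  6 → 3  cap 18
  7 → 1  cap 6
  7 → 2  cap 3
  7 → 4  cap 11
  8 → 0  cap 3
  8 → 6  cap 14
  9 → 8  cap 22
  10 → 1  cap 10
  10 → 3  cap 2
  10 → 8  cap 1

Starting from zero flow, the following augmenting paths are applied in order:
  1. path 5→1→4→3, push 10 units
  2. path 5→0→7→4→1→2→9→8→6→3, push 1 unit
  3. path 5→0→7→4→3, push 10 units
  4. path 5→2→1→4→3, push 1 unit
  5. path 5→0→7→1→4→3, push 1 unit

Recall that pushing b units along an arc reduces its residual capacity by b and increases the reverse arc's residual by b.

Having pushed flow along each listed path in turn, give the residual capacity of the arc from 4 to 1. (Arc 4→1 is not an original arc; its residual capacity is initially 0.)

Residual capacity of (4,1): 11

after path 1 (5→1→4→3, push 10): res(4,1)=10
after path 2 (5→0→7→4→1→2→9→8→6→3, push 1): res(4,1)=9
after path 3 (5→0→7→4→3, push 10): res(4,1)=9
after path 4 (5→2→1→4→3, push 1): res(4,1)=10
after path 5 (5→0→7→1→4→3, push 1): res(4,1)=11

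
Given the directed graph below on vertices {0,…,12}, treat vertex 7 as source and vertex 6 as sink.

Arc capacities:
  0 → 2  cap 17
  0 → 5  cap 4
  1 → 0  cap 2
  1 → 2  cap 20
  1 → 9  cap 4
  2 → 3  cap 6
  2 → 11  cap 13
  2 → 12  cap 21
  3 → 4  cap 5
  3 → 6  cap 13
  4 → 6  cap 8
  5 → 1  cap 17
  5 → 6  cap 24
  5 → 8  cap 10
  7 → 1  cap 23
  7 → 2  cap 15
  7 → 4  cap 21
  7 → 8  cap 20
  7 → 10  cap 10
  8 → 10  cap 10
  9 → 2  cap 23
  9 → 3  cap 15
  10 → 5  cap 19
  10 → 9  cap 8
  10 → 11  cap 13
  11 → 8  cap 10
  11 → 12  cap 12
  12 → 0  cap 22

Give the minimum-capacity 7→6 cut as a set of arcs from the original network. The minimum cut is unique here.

augment #1: 7→4→6 push 8
augment #2: 7→2→3→6 push 6
augment #3: 7→10→5→6 push 10
augment #4: 7→1→0→5→6 push 2
augment #5: 7→1→9→3→6 push 4
augment #6: 7→8→10→5→6 push 9
augment #7: 7→2→12→0→5→6 push 2
augment #8: 7→8→10→9→3→6 push 1
max flow = 42; residual-reachable set from 7 gives S-side
cut edges (S→T): {(0,5), (1,9), (2,3), (4,6), (7,10), (8,10)} total cap 42

Min-cut arcs: {(0,5), (1,9), (2,3), (4,6), (7,10), (8,10)} (total capacity 42)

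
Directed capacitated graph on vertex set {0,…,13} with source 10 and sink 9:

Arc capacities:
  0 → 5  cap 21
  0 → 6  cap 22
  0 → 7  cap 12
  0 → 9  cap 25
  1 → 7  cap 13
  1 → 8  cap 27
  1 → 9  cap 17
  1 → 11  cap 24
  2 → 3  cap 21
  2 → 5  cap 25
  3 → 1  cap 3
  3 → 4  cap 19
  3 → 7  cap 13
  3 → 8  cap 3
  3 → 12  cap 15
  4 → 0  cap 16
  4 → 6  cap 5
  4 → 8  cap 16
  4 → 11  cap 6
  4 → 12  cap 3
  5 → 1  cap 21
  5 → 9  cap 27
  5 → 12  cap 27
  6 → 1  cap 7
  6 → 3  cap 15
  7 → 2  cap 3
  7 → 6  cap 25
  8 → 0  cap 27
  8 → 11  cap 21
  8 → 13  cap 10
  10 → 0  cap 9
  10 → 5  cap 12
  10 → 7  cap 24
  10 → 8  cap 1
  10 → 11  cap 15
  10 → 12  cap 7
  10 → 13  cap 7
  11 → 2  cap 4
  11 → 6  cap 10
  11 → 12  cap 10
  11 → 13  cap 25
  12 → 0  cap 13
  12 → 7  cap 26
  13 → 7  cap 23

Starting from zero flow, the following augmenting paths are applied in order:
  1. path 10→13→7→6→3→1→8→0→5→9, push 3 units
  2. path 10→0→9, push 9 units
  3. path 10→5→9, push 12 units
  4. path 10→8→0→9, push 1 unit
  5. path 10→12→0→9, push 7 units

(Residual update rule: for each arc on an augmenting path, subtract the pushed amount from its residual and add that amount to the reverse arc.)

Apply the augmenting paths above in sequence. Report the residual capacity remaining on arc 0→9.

after path 1 (10→13→7→6→3→1→8→0→5→9, push 3): res(0,9)=25
after path 2 (10→0→9, push 9): res(0,9)=16
after path 3 (10→5→9, push 12): res(0,9)=16
after path 4 (10→8→0→9, push 1): res(0,9)=15
after path 5 (10→12→0→9, push 7): res(0,9)=8

Residual capacity of (0,9): 8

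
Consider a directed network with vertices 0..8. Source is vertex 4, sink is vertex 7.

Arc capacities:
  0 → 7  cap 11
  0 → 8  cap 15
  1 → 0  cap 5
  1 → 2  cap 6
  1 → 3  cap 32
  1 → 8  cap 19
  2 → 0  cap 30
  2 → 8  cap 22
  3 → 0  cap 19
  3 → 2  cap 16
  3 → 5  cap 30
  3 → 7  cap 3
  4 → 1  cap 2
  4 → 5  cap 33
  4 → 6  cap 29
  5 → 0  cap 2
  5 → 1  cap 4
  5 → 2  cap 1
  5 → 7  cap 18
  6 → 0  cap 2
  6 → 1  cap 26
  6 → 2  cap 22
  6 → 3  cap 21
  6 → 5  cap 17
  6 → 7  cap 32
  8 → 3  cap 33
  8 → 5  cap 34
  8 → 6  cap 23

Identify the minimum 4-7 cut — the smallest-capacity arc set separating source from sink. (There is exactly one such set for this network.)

Min-cut arcs: {(4,1), (4,6), (5,0), (5,1), (5,2), (5,7)} (total capacity 56)

augment #1: 4→5→7 push 18
augment #2: 4→6→7 push 29
augment #3: 4→1→0→7 push 2
augment #4: 4→5→0→7 push 2
augment #5: 4→5→1→0→7 push 3
augment #6: 4→5→1→3→7 push 1
augment #7: 4→5→2→0→7 push 1
max flow = 56; residual-reachable set from 4 gives S-side
cut edges (S→T): {(4,1), (4,6), (5,0), (5,1), (5,2), (5,7)} total cap 56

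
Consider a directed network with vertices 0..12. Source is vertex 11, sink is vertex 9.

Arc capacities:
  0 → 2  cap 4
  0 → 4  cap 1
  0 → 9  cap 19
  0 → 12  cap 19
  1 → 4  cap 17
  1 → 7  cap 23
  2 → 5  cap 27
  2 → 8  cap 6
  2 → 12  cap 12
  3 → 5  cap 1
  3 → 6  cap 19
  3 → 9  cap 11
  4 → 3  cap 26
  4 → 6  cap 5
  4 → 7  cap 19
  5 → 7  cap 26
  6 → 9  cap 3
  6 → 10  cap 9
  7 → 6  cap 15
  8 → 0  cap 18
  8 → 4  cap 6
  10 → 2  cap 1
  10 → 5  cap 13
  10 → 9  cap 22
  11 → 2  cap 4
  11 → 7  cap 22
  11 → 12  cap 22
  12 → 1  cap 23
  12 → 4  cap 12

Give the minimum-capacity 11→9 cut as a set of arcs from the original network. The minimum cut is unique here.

Min-cut arcs: {(3,9), (6,9), (6,10), (11,2)} (total capacity 27)

augment #1: 11→7→6→9 push 3
augment #2: 11→2→8→0→9 push 4
augment #3: 11→7→6→10→9 push 9
augment #4: 11→12→4→3→9 push 11
max flow = 27; residual-reachable set from 11 gives S-side
cut edges (S→T): {(3,9), (6,9), (6,10), (11,2)} total cap 27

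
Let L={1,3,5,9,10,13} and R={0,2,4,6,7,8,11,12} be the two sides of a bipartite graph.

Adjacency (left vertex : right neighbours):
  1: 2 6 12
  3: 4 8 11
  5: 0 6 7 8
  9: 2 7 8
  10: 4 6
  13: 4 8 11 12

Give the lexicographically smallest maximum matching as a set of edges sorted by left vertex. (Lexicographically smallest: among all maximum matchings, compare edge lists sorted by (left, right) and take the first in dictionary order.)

|M| = 6 (so the lex-smallest maximum matching has 6 edges)
process left vertices in ascending order; for each, take the smallest-labelled available neighbour that still permits 6 edges overall, or leave it unmatched if none does
lex-smallest matching: {1-2, 3-4, 5-0, 9-7, 10-6, 13-8}

Lex-smallest maximum matching: {(1,2), (3,4), (5,0), (9,7), (10,6), (13,8)}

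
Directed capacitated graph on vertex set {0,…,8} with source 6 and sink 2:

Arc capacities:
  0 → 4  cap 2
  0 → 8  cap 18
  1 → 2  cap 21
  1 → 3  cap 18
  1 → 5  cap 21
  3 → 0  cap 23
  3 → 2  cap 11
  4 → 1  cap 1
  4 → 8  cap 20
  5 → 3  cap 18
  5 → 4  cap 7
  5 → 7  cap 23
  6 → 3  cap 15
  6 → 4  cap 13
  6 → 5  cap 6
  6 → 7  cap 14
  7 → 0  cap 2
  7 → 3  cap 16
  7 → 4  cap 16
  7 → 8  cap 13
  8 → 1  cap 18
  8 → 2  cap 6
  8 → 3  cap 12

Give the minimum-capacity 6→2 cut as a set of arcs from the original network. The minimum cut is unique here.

Min-cut arcs: {(3,2), (4,1), (8,1), (8,2)} (total capacity 36)

augment #1: 6→3→2 push 11
augment #2: 6→4→1→2 push 1
augment #3: 6→4→8→2 push 6
augment #4: 6→4→8→1→2 push 6
augment #5: 6→7→8→1→2 push 12
max flow = 36; residual-reachable set from 6 gives S-side
cut edges (S→T): {(3,2), (4,1), (8,1), (8,2)} total cap 36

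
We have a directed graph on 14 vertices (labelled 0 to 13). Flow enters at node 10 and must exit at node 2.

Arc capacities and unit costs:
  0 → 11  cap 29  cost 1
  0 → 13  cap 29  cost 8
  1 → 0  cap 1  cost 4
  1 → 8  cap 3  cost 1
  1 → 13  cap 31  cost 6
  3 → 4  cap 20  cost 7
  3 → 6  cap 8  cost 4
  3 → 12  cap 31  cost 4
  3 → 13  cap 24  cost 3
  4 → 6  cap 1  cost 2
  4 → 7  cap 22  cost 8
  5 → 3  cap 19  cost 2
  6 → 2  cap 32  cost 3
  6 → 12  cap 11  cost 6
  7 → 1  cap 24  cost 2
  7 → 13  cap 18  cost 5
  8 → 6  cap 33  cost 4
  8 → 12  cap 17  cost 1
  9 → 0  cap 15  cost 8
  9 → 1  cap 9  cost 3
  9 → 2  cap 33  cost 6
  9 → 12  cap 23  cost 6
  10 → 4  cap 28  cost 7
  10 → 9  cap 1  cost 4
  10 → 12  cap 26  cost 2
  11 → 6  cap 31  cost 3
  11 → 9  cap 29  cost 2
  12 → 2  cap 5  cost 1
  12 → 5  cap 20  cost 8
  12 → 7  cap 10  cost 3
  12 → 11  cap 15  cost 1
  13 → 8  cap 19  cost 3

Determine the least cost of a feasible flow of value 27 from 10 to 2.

shortest-cost path #1: 10→12→2 push 5 @ unit cost 3 (adds 15)
shortest-cost path #2: 10→12→11→6→2 push 15 @ unit cost 9 (adds 135)
shortest-cost path #3: 10→9→2 push 1 @ unit cost 10 (adds 10)
shortest-cost path #4: 10→4→6→2 push 1 @ unit cost 12 (adds 12)
shortest-cost path #5: 10→12→7→1→8→6→2 push 3 @ unit cost 15 (adds 45)
shortest-cost path #6: 10→12→7→1→0→11→6→2 push 1 @ unit cost 18 (adds 18)
shortest-cost path #7: 10→12→5→3→6→2 push 1 @ unit cost 19 (adds 19)
total cost = 254

Minimum cost for 27 units: 254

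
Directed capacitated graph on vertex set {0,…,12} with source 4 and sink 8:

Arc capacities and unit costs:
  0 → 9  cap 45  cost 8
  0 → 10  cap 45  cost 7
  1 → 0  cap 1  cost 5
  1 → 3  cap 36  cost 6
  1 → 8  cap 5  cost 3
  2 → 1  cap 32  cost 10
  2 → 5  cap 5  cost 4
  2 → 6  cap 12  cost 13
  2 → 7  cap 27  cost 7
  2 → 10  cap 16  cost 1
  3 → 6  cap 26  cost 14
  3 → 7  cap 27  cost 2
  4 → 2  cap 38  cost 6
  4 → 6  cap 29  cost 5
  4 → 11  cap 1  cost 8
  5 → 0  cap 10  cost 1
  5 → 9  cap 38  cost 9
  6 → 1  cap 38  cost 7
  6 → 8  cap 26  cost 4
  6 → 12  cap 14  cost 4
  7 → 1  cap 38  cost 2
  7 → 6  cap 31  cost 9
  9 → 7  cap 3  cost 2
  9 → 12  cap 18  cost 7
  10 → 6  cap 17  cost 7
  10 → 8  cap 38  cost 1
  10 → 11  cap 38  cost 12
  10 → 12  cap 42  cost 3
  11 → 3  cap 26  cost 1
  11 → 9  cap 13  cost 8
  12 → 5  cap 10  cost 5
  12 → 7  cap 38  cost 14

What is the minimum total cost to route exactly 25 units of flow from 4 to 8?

Minimum cost for 25 units: 209

shortest-cost path #1: 4→2→10→8 push 16 @ unit cost 8 (adds 128)
shortest-cost path #2: 4→6→8 push 9 @ unit cost 9 (adds 81)
total cost = 209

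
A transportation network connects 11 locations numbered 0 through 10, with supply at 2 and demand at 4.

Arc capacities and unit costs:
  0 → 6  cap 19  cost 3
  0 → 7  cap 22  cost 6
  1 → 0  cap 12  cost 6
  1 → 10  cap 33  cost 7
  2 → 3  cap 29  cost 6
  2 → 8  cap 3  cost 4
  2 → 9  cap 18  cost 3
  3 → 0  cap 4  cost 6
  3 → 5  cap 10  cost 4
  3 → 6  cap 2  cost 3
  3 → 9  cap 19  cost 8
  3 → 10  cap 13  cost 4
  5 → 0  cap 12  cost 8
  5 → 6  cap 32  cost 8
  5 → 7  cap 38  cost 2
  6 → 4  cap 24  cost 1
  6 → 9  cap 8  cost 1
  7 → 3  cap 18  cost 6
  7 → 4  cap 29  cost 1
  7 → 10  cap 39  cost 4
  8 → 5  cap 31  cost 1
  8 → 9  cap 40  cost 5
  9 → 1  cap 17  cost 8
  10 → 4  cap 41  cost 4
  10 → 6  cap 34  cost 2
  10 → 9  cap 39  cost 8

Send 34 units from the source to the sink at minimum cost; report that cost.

shortest-cost path #1: 2→8→5→7→4 push 3 @ unit cost 8 (adds 24)
shortest-cost path #2: 2→3→6→4 push 2 @ unit cost 10 (adds 20)
shortest-cost path #3: 2→3→5→7→4 push 10 @ unit cost 13 (adds 130)
shortest-cost path #4: 2→3→10→6→4 push 13 @ unit cost 13 (adds 169)
shortest-cost path #5: 2→3→0→6→4 push 4 @ unit cost 16 (adds 64)
shortest-cost path #6: 2→9→1→10→6→4 push 2 @ unit cost 21 (adds 42)
total cost = 449

Minimum cost for 34 units: 449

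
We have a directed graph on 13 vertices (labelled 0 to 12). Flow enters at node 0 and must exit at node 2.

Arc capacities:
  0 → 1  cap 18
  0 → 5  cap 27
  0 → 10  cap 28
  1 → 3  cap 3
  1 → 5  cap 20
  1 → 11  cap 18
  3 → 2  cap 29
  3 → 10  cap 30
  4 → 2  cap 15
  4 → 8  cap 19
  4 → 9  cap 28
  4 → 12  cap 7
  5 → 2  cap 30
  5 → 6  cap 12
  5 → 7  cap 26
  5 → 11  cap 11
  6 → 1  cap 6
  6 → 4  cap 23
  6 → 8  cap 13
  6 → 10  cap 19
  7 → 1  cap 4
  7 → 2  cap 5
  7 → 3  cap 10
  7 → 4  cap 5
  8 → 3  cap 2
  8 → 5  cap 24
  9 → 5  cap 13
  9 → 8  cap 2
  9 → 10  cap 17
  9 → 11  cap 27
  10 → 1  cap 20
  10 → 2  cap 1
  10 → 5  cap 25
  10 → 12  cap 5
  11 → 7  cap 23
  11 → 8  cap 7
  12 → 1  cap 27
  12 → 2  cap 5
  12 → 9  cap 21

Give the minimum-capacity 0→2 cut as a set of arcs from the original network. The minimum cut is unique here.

Min-cut arcs: {(1,3), (4,2), (5,2), (7,2), (7,3), (8,3), (10,2), (12,2)} (total capacity 71)

augment #1: 0→5→2 push 27
augment #2: 0→10→2 push 1
augment #3: 0→1→3→2 push 3
augment #4: 0→1→5→2 push 3
augment #5: 0→10→12→2 push 5
augment #6: 0→1→5→7→2 push 5
augment #7: 0→1→5→6→4→2 push 7
augment #8: 0→10→5→6→4→2 push 5
augment #9: 0→10→5→7→3→2 push 10
augment #10: 0→10→5→7→4→2 push 3
augment #11: 0→10→1→11→8→3→2 push 2
max flow = 71; residual-reachable set from 0 gives S-side
cut edges (S→T): {(1,3), (4,2), (5,2), (7,2), (7,3), (8,3), (10,2), (12,2)} total cap 71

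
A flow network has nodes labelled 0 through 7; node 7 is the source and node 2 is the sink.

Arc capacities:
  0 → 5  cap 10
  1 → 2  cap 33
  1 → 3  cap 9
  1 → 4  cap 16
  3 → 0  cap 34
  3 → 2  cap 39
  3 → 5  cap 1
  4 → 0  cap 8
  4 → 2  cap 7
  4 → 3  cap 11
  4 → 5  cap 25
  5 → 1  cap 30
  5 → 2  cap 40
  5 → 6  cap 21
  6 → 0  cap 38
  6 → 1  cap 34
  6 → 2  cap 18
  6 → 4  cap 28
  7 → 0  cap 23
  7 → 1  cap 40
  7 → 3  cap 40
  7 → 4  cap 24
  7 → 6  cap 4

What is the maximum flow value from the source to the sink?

Maximum flow value: 118

augment #1: 7→1→2 bottleneck 33, total now 33
augment #2: 7→3→2 bottleneck 39, total now 72
augment #3: 7→4→2 bottleneck 7, total now 79
augment #4: 7→6→2 bottleneck 4, total now 83
augment #5: 7→0→5→2 bottleneck 10, total now 93
augment #6: 7→3→5→2 bottleneck 1, total now 94
augment #7: 7→4→5→2 bottleneck 17, total now 111
augment #8: 7→1→4→5→2 bottleneck 7, total now 118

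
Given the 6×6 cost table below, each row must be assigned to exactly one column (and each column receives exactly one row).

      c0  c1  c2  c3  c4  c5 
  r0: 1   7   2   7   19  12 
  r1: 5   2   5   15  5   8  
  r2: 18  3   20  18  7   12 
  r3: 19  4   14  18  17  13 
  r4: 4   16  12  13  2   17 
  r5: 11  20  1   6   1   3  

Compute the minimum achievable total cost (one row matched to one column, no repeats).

one of 3 optimal assignments: row0→col0 (cost 1), row1→col2 (cost 5), row2→col1 (cost 3), row3→col5 (cost 13), row4→col4 (cost 2), row5→col3 (cost 6)
total = 1 + 5 + 3 + 13 + 2 + 6 = 30

Minimum assignment cost: 30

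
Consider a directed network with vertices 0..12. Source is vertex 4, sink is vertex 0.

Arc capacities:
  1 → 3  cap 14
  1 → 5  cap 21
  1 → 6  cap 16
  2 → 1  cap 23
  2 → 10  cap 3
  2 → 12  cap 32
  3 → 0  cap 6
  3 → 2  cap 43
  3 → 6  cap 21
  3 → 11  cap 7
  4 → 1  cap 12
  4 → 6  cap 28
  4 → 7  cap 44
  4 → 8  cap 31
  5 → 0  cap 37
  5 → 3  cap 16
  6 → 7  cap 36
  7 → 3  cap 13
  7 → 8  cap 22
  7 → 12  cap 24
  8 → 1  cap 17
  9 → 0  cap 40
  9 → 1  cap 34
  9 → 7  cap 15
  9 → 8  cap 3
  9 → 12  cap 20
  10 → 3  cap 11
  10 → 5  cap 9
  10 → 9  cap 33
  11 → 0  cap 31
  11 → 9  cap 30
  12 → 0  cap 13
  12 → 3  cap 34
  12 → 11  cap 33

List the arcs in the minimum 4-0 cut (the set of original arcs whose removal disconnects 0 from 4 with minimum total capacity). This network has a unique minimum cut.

Min-cut arcs: {(4,1), (7,3), (7,12), (8,1)} (total capacity 66)

augment #1: 4→1→3→0 push 6
augment #2: 4→1→5→0 push 6
augment #3: 4→7→12→0 push 13
augment #4: 4→7→3→11→0 push 7
augment #5: 4→7→12→11→0 push 11
augment #6: 4→8→1→5→0 push 15
augment #7: 4→7→3→2→10→5→0 push 3
augment #8: 4→7→3→2→12→11→0 push 3
augment #9: 4→8→1→3→2→12→11→0 push 2
max flow = 66; residual-reachable set from 4 gives S-side
cut edges (S→T): {(4,1), (7,3), (7,12), (8,1)} total cap 66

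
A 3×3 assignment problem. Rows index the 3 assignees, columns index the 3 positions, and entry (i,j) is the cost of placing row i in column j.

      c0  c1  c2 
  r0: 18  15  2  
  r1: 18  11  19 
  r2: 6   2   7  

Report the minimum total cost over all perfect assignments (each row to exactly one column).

Minimum assignment cost: 19

optimal assignment: row0→col2 (cost 2), row1→col1 (cost 11), row2→col0 (cost 6)
total = 2 + 11 + 6 = 19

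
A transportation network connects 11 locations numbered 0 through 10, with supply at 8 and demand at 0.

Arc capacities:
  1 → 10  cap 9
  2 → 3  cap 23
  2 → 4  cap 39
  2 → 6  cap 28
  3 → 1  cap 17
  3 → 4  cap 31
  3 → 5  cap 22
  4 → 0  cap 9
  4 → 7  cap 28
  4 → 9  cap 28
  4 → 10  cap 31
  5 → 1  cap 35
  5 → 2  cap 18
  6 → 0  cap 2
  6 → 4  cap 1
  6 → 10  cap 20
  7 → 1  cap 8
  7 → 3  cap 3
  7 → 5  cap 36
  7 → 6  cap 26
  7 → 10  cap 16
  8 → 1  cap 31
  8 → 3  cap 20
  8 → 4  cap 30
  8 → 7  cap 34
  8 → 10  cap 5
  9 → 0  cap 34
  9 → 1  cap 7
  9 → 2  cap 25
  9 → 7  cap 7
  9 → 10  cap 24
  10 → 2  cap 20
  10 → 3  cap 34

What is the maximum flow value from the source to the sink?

Maximum flow value: 39

augment #1: 8→4→0 bottleneck 9, total now 9
augment #2: 8→4→9→0 bottleneck 21, total now 30
augment #3: 8→7→6→0 bottleneck 2, total now 32
augment #4: 8→3→4→9→0 bottleneck 7, total now 39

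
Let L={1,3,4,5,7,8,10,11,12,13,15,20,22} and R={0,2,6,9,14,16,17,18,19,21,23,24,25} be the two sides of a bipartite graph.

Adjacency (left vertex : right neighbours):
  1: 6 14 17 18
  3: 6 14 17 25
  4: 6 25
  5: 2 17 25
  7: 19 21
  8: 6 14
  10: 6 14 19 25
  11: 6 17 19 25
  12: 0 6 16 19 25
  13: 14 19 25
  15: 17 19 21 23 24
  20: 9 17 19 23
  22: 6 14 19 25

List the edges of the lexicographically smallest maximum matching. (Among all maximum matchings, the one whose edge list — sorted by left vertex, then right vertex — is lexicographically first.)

|M| = 11 (so the lex-smallest maximum matching has 11 edges)
process left vertices in ascending order; for each, take the smallest-labelled available neighbour that still permits 11 edges overall, or leave it unmatched if none does
lex-smallest matching: {1-18, 3-6, 4-25, 5-2, 7-21, 8-14, 10-19, 11-17, 12-0, 15-23, 20-9}

Lex-smallest maximum matching: {(1,18), (3,6), (4,25), (5,2), (7,21), (8,14), (10,19), (11,17), (12,0), (15,23), (20,9)}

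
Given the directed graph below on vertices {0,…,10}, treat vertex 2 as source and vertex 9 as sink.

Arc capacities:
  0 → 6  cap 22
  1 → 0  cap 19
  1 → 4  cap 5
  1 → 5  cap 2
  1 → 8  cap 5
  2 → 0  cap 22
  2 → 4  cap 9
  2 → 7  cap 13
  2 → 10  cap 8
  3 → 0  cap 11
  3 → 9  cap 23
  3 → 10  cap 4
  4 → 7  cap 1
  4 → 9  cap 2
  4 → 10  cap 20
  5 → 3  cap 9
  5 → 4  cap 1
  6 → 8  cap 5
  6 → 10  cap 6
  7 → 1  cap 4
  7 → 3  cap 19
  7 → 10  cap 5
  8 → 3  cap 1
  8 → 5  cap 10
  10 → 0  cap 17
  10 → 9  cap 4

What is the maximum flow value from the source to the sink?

Maximum flow value: 25

augment #1: 2→4→9 bottleneck 2, total now 2
augment #2: 2→10→9 bottleneck 4, total now 6
augment #3: 2→7→3→9 bottleneck 13, total now 19
augment #4: 2→4→7→3→9 bottleneck 1, total now 20
augment #5: 2→0→6→8→3→9 bottleneck 1, total now 21
augment #6: 2→0→6→8→5→3→9 bottleneck 4, total now 25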